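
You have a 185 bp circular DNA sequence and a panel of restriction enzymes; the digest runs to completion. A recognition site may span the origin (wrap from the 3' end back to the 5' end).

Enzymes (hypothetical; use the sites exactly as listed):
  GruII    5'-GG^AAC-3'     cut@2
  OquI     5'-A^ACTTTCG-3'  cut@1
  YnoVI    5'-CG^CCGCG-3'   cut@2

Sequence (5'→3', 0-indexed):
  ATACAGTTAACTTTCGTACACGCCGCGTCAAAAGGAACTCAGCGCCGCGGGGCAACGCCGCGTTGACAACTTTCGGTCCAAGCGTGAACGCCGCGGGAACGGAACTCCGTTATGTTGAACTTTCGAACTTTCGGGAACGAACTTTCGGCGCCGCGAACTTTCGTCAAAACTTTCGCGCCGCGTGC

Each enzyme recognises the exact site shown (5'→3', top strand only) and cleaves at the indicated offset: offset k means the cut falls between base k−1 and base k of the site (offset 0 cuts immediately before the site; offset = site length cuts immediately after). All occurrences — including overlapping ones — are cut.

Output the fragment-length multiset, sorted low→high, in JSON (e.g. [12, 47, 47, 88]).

[5,5,6,7,8,9,9,9,10,11,12,13,13,13,16,17,22]

Site scan:
  GruII GGAAC/2: at [33, 95, 100, 133] ⇒ [35, 97, 102, 135]
  OquI AACTTTCG/1: at [8, 67, 117, 125, 139, 155, 167] ⇒ [9, 68, 118, 126, 140, 156, 168]
  YnoVI CGCCGCG/2: at [20, 42, 55, 88, 148, 175] ⇒ [22, 44, 57, 90, 150, 177]

Pooled cuts: [9, 22, 35, 44, 57, 68, 90, 97, 102, 118, 126, 135, 140, 150, 156, 168, 177]

Fragments:
  9→22: 13 bp
  22→35: 13 bp
  35→44: 9 bp
  44→57: 13 bp
  57→68: 11 bp
  68→90: 22 bp
  90→97: 7 bp
  97→102: 5 bp
  102→118: 16 bp
  118→126: 8 bp
  126→135: 9 bp
  135→140: 5 bp
  140→150: 10 bp
  150→156: 6 bp
  156→168: 12 bp
  168→177: 9 bp
  177→9 (wrap): 185-177+9 = 17 bp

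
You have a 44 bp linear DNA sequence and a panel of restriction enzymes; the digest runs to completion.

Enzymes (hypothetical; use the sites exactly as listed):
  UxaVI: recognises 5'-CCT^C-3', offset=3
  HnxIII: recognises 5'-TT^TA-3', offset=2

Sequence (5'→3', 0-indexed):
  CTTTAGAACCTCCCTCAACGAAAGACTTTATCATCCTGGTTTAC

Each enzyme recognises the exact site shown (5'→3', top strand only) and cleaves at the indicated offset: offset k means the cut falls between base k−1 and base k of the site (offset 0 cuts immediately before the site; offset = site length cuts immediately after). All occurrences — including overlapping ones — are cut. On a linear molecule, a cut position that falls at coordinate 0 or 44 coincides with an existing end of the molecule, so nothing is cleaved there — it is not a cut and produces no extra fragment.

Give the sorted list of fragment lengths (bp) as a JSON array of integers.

Per-enzyme occurrences:
  UxaVI CCTC/3: at [8, 12] ⇒ [11, 15]
  HnxIII TTTA/2: at [1, 26, 39] ⇒ [3, 28, 41]

All cut coordinates (distinct, sorted): [3, 11, 15, 28, 41]

Fragment lengths:
  [0,3): 3 bp
  [3,11): 8 bp
  [11,15): 4 bp
  [15,28): 13 bp
  [28,41): 13 bp
  [41,44): 3 bp

[3,3,4,8,13,13]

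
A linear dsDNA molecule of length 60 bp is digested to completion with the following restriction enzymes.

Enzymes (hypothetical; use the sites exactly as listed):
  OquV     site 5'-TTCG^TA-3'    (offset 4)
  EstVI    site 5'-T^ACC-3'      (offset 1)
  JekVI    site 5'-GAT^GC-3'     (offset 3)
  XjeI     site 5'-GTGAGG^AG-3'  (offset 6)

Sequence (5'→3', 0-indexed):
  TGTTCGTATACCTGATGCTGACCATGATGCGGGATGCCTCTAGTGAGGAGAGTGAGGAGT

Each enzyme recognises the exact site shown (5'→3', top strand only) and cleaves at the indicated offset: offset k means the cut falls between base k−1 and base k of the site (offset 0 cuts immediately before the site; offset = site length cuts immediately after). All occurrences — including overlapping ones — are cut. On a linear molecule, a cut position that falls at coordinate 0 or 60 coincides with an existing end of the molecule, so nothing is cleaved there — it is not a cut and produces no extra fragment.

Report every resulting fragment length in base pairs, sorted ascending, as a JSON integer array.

[3,3,6,7,7,9,12,13]

Site scan:
  OquV TTCGTA/4: at [2] ⇒ [6]
  EstVI TACC/1: at [8] ⇒ [9]
  JekVI GATGC/3: at [13, 25, 32] ⇒ [16, 28, 35]
  XjeI GTGAGGAG/6: at [42, 51] ⇒ [48, 57]

Pooled cuts: [6, 9, 16, 28, 35, 48, 57]

Fragments:
  [0,6): 6 bp
  [6,9): 3 bp
  [9,16): 7 bp
  [16,28): 12 bp
  [28,35): 7 bp
  [35,48): 13 bp
  [48,57): 9 bp
  [57,60): 3 bp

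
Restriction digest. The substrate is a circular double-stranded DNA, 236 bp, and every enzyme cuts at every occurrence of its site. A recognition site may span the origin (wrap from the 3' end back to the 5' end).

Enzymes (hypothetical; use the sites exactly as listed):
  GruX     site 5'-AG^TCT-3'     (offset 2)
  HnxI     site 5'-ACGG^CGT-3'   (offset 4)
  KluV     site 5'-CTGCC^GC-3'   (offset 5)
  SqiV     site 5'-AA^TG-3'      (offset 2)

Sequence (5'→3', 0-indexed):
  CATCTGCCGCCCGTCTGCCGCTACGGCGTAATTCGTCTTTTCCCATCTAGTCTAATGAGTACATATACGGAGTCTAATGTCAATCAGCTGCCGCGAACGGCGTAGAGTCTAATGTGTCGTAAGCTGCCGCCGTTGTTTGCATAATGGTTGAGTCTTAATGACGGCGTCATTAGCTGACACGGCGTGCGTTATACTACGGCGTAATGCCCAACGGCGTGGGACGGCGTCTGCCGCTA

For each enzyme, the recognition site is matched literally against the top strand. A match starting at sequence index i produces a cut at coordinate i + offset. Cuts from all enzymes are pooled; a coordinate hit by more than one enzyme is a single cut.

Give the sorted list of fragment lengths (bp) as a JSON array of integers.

Per-enzyme occurrences:
  GruX (AGTCT, off=2): starts [48, 70, 105, 150] → cuts [50, 72, 107, 152]
  HnxI (ACGGCGT, off=4): starts [22, 96, 160, 178, 195, 210, 220] → cuts [26, 100, 164, 182, 199, 214, 224]
  KluV (CTGCCGC, off=5): starts [3, 14, 87, 123, 227] → cuts [8, 19, 92, 128, 232]
  SqiV (AATG, off=2): starts [53, 75, 110, 142, 156, 202] → cuts [55, 77, 112, 144, 158, 204]

Pooled cuts: [8, 19, 26, 50, 55, 72, 77, 92, 100, 107, 112, 128, 144, 152, 158, 164, 182, 199, 204, 214, 224, 232]

Fragment lengths:
  8→19: 11 bp
  19→26: 7 bp
  26→50: 24 bp
  50→55: 5 bp
  55→72: 17 bp
  72→77: 5 bp
  77→92: 15 bp
  92→100: 8 bp
  100→107: 7 bp
  107→112: 5 bp
  112→128: 16 bp
  128→144: 16 bp
  144→152: 8 bp
  152→158: 6 bp
  158→164: 6 bp
  164→182: 18 bp
  182→199: 17 bp
  199→204: 5 bp
  204→214: 10 bp
  214→224: 10 bp
  224→232: 8 bp
  232→8 (wrap): 236-232+8 = 12 bp

[5,5,5,5,6,6,7,7,8,8,8,10,10,11,12,15,16,16,17,17,18,24]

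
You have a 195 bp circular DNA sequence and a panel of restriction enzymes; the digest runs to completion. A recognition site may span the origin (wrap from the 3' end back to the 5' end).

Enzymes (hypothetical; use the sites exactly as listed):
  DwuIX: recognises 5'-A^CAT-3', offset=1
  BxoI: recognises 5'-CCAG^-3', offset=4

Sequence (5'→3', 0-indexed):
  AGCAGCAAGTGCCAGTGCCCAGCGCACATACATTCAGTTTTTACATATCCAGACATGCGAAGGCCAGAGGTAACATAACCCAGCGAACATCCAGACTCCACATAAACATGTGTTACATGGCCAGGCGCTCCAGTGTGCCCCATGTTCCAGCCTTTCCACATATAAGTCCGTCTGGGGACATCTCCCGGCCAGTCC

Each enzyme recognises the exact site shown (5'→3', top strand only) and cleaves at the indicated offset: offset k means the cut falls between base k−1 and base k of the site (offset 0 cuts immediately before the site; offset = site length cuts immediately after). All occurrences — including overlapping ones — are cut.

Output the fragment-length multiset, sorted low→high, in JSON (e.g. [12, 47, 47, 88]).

Site scan:
  DwuIX ACAT/1: at [25, 29, 42, 52, 72, 86, 99, 105, 114, 157, 177] ⇒ [26, 30, 43, 53, 73, 87, 100, 106, 115, 158, 178]
  BxoI CCAG/4: at [11, 18, 48, 63, 79, 90, 120, 129, 146, 188, 193] ⇒ [2, 15, 22, 52, 67, 83, 94, 124, 133, 150, 192]

All cut coordinates (distinct, sorted): [2, 15, 22, 26, 30, 43, 52, 53, 67, 73, 83, 87, 94, 100, 106, 115, 124, 133, 150, 158, 178, 192]

Fragments:
  2→15: 13 bp
  15→22: 7 bp
  22→26: 4 bp
  26→30: 4 bp
  30→43: 13 bp
  43→52: 9 bp
  52→53: 1 bp
  53→67: 14 bp
  67→73: 6 bp
  73→83: 10 bp
  83→87: 4 bp
  87→94: 7 bp
  94→100: 6 bp
  100→106: 6 bp
  106→115: 9 bp
  115→124: 9 bp
  124→133: 9 bp
  133→150: 17 bp
  150→158: 8 bp
  158→178: 20 bp
  178→192: 14 bp
  192→2 (wrap): 195-192+2 = 5 bp

[1,4,4,4,5,6,6,6,7,7,8,9,9,9,9,10,13,13,14,14,17,20]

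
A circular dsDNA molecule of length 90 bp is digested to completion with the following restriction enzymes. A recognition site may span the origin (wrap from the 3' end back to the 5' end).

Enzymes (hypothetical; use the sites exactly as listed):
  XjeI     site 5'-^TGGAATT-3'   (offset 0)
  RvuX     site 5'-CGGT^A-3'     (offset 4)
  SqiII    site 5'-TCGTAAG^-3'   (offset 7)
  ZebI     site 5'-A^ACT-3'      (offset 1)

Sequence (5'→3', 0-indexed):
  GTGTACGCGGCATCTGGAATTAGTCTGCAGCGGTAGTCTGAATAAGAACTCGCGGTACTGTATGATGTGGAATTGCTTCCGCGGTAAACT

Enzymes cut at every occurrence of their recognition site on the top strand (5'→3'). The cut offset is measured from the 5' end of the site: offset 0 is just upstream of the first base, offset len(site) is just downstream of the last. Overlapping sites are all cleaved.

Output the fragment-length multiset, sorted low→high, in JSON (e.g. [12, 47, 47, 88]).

[2,9,11,13,17,18,20]

Site scan:
  XjeI (TGGAATT, off=0): starts [14, 67] → cuts [14, 67]
  RvuX (CGGTA, off=4): starts [30, 52, 81] → cuts [34, 56, 85]
  SqiII (TCGTAAG, off=7): no sites
  ZebI (AACT, off=1): starts [46, 86] → cuts [47, 87]

All cut coordinates (distinct, sorted): [14, 34, 47, 56, 67, 85, 87]

Fragments:
  14→34: 20 bp
  34→47: 13 bp
  47→56: 9 bp
  56→67: 11 bp
  67→85: 18 bp
  85→87: 2 bp
  87→14 (wrap): 90-87+14 = 17 bp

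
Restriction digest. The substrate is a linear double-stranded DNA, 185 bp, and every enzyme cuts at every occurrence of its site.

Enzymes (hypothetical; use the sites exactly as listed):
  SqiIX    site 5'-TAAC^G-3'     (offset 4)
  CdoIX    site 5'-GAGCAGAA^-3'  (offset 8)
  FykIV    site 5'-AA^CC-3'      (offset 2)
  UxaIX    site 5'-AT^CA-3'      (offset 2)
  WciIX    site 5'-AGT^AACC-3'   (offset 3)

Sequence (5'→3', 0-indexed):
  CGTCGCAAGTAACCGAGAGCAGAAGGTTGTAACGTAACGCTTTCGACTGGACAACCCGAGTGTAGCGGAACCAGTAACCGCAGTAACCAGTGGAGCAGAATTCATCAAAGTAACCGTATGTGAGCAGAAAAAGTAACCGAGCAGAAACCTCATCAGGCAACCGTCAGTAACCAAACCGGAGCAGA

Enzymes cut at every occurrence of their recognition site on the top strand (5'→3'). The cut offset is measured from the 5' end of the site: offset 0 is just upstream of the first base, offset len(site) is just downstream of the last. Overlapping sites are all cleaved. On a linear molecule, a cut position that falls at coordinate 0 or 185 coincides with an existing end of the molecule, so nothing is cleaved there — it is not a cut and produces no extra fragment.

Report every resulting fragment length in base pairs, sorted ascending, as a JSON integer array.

Scan for sites:
  SqiIX TAACG/4: at [29, 34] ⇒ [33, 38]
  CdoIX GAGCAGAA/8: at [16, 92, 121, 138] ⇒ [24, 100, 129, 146]
  FykIV AACC/2: at [10, 52, 68, 75, 84, 111, 134, 145, 158, 168, 173] ⇒ [12, 54, 70, 77, 86, 113, 136, 147, 160, 170, 175]
  UxaIX ATCA/2: at [103, 151] ⇒ [105, 153]
  WciIX AGTAACC/3: at [7, 72, 81, 108, 131, 165] ⇒ [10, 75, 84, 111, 134, 168]

Pooled cuts: [10, 12, 24, 33, 38, 54, 70, 75, 77, 84, 86, 100, 105, 111, 113, 129, 134, 136, 146, 147, 153, 160, 168, 170, 175]

Fragments:
  [0,10): 10 bp
  [10,12): 2 bp
  [12,24): 12 bp
  [24,33): 9 bp
  [33,38): 5 bp
  [38,54): 16 bp
  [54,70): 16 bp
  [70,75): 5 bp
  [75,77): 2 bp
  [77,84): 7 bp
  [84,86): 2 bp
  [86,100): 14 bp
  [100,105): 5 bp
  [105,111): 6 bp
  [111,113): 2 bp
  [113,129): 16 bp
  [129,134): 5 bp
  [134,136): 2 bp
  [136,146): 10 bp
  [146,147): 1 bp
  [147,153): 6 bp
  [153,160): 7 bp
  [160,168): 8 bp
  [168,170): 2 bp
  [170,175): 5 bp
  [175,185): 10 bp

[1,2,2,2,2,2,2,5,5,5,5,5,6,6,7,7,8,9,10,10,10,12,14,16,16,16]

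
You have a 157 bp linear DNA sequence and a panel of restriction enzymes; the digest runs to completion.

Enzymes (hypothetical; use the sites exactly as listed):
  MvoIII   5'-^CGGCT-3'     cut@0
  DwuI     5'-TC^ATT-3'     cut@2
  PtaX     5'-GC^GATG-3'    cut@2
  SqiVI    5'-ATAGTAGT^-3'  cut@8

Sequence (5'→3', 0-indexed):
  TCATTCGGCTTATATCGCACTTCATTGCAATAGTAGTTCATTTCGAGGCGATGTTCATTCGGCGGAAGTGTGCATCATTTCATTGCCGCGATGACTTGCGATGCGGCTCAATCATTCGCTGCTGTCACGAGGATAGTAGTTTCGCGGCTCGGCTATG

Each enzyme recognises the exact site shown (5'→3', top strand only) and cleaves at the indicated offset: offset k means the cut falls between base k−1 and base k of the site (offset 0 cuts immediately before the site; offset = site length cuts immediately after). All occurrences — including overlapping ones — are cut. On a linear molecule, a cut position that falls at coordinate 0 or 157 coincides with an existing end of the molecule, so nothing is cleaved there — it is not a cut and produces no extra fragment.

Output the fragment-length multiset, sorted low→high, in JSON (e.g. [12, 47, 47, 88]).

Per-enzyme occurrences:
  MvoIII CGGCT/0: at [5, 103, 144, 149] ⇒ [5, 103, 144, 149]
  DwuI TCATT/2: at [0, 21, 37, 54, 74, 79, 111] ⇒ [2, 23, 39, 56, 76, 81, 113]
  PtaX GCGATG/2: at [47, 87, 97] ⇒ [49, 89, 99]
  SqiVI ATAGTAGT/8: at [29, 132] ⇒ [37, 140]

Pooled cuts: [2, 5, 23, 37, 39, 49, 56, 76, 81, 89, 99, 103, 113, 140, 144, 149]

Fragments:
  [0,2): 2 bp
  [2,5): 3 bp
  [5,23): 18 bp
  [23,37): 14 bp
  [37,39): 2 bp
  [39,49): 10 bp
  [49,56): 7 bp
  [56,76): 20 bp
  [76,81): 5 bp
  [81,89): 8 bp
  [89,99): 10 bp
  [99,103): 4 bp
  [103,113): 10 bp
  [113,140): 27 bp
  [140,144): 4 bp
  [144,149): 5 bp
  [149,157): 8 bp

[2,2,3,4,4,5,5,7,8,8,10,10,10,14,18,20,27]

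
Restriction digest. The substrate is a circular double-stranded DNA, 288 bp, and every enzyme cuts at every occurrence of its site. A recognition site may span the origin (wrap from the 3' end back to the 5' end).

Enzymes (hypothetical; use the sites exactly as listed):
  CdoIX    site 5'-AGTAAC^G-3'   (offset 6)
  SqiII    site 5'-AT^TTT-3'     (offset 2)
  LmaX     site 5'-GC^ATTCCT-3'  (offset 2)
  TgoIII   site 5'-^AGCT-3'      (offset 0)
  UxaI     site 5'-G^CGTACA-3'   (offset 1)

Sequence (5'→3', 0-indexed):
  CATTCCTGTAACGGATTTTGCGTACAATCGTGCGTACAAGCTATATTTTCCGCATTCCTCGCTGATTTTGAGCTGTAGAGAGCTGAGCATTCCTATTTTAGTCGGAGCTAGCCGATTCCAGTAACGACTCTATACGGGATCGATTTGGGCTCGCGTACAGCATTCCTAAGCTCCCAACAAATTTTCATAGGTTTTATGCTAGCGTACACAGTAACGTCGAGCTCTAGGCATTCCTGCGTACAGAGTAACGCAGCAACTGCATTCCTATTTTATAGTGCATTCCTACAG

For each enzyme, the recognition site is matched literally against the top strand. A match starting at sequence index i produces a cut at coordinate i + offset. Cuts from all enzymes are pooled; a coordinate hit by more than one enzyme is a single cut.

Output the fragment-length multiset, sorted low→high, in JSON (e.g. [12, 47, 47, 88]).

Scan for sites:
  CdoIX (AGTAACG, off=6): starts [119, 209, 243] → cuts [125, 215, 249]
  SqiII (ATTTT, off=2): starts [14, 44, 64, 94, 180, 266] → cuts [16, 46, 66, 96, 182, 268]
  LmaX (GCATTCCT, off=2): starts [51, 86, 159, 227, 258, 276, 287] → cuts [1, 53, 88, 161, 229, 260, 278]
  TgoIII (AGCT, off=0): starts [38, 70, 80, 105, 168, 219] → cuts [38, 70, 80, 105, 168, 219]
  UxaI (GCGTACA, off=1): starts [19, 31, 152, 201, 235] → cuts [20, 32, 153, 202, 236]

All cut coordinates (distinct, sorted): [1, 16, 20, 32, 38, 46, 53, 66, 70, 80, 88, 96, 105, 125, 153, 161, 168, 182, 202, 215, 219, 229, 236, 249, 260, 268, 278]

Fragment lengths:
  1→16: 15 bp
  16→20: 4 bp
  20→32: 12 bp
  32→38: 6 bp
  38→46: 8 bp
  46→53: 7 bp
  53→66: 13 bp
  66→70: 4 bp
  70→80: 10 bp
  80→88: 8 bp
  88→96: 8 bp
  96→105: 9 bp
  105→125: 20 bp
  125→153: 28 bp
  153→161: 8 bp
  161→168: 7 bp
  168→182: 14 bp
  182→202: 20 bp
  202→215: 13 bp
  215→219: 4 bp
  219→229: 10 bp
  229→236: 7 bp
  236→249: 13 bp
  249→260: 11 bp
  260→268: 8 bp
  268→278: 10 bp
  278→1 (wrap): 288-278+1 = 11 bp

[4,4,4,6,7,7,7,8,8,8,8,8,9,10,10,10,11,11,12,13,13,13,14,15,20,20,28]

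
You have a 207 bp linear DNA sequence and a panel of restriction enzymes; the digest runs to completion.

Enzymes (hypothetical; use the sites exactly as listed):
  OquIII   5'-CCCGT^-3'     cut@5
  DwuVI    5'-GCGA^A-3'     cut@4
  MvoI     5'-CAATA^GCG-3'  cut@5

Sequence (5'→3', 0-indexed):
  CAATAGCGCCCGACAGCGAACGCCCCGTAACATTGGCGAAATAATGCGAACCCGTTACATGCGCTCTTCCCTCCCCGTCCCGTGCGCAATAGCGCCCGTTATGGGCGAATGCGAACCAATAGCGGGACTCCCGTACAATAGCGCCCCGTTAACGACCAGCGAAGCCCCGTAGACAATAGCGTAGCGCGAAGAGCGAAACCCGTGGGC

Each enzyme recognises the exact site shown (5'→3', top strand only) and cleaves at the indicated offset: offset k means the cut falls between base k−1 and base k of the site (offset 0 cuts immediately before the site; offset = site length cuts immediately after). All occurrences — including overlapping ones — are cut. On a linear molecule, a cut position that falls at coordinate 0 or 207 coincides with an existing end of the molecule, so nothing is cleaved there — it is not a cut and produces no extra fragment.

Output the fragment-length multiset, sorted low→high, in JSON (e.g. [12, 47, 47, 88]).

Site scan:
  OquIII (CCCGT, off=5): starts [23, 50, 73, 78, 94, 129, 144, 165, 198] → cuts [28, 55, 78, 83, 99, 134, 149, 170, 203]
  DwuVI (GCGAA, off=4): starts [15, 35, 45, 104, 110, 158, 185, 192] → cuts [19, 39, 49, 108, 114, 162, 189, 196]
  MvoI (CAATAGCG, off=5): starts [0, 86, 116, 135, 173] → cuts [5, 91, 121, 140, 178]

Pooled cuts: [5, 19, 28, 39, 49, 55, 78, 83, 91, 99, 108, 114, 121, 134, 140, 149, 162, 170, 178, 189, 196, 203]

Fragment lengths:
  [0,5): 5 bp
  [5,19): 14 bp
  [19,28): 9 bp
  [28,39): 11 bp
  [39,49): 10 bp
  [49,55): 6 bp
  [55,78): 23 bp
  [78,83): 5 bp
  [83,91): 8 bp
  [91,99): 8 bp
  [99,108): 9 bp
  [108,114): 6 bp
  [114,121): 7 bp
  [121,134): 13 bp
  [134,140): 6 bp
  [140,149): 9 bp
  [149,162): 13 bp
  [162,170): 8 bp
  [170,178): 8 bp
  [178,189): 11 bp
  [189,196): 7 bp
  [196,203): 7 bp
  [203,207): 4 bp

[4,5,5,6,6,6,7,7,7,8,8,8,8,9,9,9,10,11,11,13,13,14,23]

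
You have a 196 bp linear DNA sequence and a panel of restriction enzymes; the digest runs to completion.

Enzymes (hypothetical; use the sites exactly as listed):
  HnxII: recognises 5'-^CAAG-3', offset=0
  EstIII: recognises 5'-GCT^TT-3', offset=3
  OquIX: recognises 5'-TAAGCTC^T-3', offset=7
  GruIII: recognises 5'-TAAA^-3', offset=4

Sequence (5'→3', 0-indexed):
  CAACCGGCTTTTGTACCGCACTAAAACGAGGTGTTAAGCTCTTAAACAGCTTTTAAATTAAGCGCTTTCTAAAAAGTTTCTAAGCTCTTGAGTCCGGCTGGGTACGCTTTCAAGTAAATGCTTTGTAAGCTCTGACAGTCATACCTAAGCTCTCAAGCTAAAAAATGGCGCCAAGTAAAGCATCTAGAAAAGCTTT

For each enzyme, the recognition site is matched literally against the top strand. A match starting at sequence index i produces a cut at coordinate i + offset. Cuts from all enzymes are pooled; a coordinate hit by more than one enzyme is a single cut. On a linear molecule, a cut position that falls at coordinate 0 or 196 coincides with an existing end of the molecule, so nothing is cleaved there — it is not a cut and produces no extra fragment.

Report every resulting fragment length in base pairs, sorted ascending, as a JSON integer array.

Per-enzyme occurrences:
  HnxII CAAG/0: at [110, 153, 171] ⇒ [110, 153, 171]
  EstIII GCTTT/3: at [6, 48, 63, 105, 119, 191] ⇒ [9, 51, 66, 108, 122, 194]
  OquIX TAAGCTCT/7: at [34, 80, 125, 145] ⇒ [41, 87, 132, 152]
  GruIII TAAA/4: at [21, 42, 53, 69, 114, 158, 175] ⇒ [25, 46, 57, 73, 118, 162, 179]

All cut coordinates (distinct, sorted): [9, 25, 41, 46, 51, 57, 66, 73, 87, 108, 110, 118, 122, 132, 152, 153, 162, 171, 179, 194]

Fragments:
  [0,9): 9 bp
  [9,25): 16 bp
  [25,41): 16 bp
  [41,46): 5 bp
  [46,51): 5 bp
  [51,57): 6 bp
  [57,66): 9 bp
  [66,73): 7 bp
  [73,87): 14 bp
  [87,108): 21 bp
  [108,110): 2 bp
  [110,118): 8 bp
  [118,122): 4 bp
  [122,132): 10 bp
  [132,152): 20 bp
  [152,153): 1 bp
  [153,162): 9 bp
  [162,171): 9 bp
  [171,179): 8 bp
  [179,194): 15 bp
  [194,196): 2 bp

[1,2,2,4,5,5,6,7,8,8,9,9,9,9,10,14,15,16,16,20,21]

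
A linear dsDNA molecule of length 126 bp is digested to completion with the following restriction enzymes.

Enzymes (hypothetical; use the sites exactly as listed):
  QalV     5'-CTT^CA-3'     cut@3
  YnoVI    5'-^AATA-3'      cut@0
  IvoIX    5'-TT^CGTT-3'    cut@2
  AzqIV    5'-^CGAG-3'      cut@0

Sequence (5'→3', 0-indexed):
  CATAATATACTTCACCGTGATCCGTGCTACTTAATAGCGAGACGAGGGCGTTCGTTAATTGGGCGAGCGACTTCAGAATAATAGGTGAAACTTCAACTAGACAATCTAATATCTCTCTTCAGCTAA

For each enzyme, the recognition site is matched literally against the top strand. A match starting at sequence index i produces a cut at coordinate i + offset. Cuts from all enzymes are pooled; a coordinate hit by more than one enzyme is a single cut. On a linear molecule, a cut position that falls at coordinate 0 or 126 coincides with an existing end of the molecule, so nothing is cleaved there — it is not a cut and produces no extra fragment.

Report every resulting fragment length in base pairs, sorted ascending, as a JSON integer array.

[3,3,3,5,5,7,9,10,10,11,12,14,14,20]

Site scan:
  QalV (CTTCA, off=3): starts [9, 70, 90, 116] → cuts [12, 73, 93, 119]
  YnoVI (AATA, off=0): starts [3, 32, 76, 79, 107] → cuts [3, 32, 76, 79, 107]
  IvoIX (TTCGTT, off=2): starts [50] → cuts [52]
  AzqIV (CGAG, off=0): starts [37, 42, 63] → cuts [37, 42, 63]

All cut coordinates (distinct, sorted): [3, 12, 32, 37, 42, 52, 63, 73, 76, 79, 93, 107, 119]

Fragments:
  [0,3): 3 bp
  [3,12): 9 bp
  [12,32): 20 bp
  [32,37): 5 bp
  [37,42): 5 bp
  [42,52): 10 bp
  [52,63): 11 bp
  [63,73): 10 bp
  [73,76): 3 bp
  [76,79): 3 bp
  [79,93): 14 bp
  [93,107): 14 bp
  [107,119): 12 bp
  [119,126): 7 bp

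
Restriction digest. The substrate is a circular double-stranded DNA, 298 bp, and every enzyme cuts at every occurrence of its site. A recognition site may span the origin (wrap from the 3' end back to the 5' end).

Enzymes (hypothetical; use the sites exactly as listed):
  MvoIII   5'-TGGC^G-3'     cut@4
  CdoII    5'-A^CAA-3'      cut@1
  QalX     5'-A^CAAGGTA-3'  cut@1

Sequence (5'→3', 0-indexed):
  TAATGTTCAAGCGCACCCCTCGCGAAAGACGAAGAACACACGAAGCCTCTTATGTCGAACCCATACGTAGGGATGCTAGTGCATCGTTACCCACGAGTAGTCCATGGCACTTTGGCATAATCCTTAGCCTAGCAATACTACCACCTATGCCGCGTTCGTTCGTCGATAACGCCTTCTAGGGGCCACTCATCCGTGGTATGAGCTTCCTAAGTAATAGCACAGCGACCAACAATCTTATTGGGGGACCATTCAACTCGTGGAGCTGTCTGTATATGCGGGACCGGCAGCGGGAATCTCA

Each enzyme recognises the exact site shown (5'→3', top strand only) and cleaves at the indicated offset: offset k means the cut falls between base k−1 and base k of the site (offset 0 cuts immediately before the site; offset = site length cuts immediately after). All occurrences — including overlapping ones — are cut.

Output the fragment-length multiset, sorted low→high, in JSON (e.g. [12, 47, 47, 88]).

[298]

Per-enzyme occurrences:
  MvoIII (TGGCG, off=4): no sites
  CdoII ACAA/1: at [228] ⇒ [229]
  QalX (ACAAGGTA, off=1): no sites

All cut coordinates (distinct, sorted): [229]

Fragment lengths:
  229→229 (wrap): 298-229+229 = 298 bp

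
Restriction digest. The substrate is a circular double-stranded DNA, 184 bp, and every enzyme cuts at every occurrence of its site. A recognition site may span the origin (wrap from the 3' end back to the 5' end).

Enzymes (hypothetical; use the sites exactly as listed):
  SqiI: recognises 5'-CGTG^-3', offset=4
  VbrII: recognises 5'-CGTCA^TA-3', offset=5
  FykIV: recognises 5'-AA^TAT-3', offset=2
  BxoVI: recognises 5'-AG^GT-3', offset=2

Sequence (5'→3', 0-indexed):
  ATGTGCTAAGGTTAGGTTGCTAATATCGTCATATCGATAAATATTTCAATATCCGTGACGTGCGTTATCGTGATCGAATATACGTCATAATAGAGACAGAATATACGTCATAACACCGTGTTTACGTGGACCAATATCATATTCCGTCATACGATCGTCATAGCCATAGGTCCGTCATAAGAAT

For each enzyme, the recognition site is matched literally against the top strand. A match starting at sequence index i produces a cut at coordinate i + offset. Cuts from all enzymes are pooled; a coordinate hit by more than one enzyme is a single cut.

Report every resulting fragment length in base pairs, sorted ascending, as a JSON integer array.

[5,5,6,6,6,8,8,8,8,8,8,9,9,9,10,10,10,11,11,14,15]

Per-enzyme occurrences:
  SqiI (CGTG, off=4): starts [53, 58, 68, 116, 124] → cuts [57, 62, 72, 120, 128]
  VbrII (CGTCATA, off=5): starts [26, 82, 105, 144, 155, 172] → cuts [31, 87, 110, 149, 160, 177]
  FykIV (AATAT, off=2): starts [21, 39, 47, 76, 99, 132, 181] → cuts [23, 41, 49, 78, 101, 134, 183]
  BxoVI (AGGT, off=2): starts [8, 13, 167] → cuts [10, 15, 169]

Pooled cuts: [10, 15, 23, 31, 41, 49, 57, 62, 72, 78, 87, 101, 110, 120, 128, 134, 149, 160, 169, 177, 183]

Fragment lengths:
  10→15: 5 bp
  15→23: 8 bp
  23→31: 8 bp
  31→41: 10 bp
  41→49: 8 bp
  49→57: 8 bp
  57→62: 5 bp
  62→72: 10 bp
  72→78: 6 bp
  78→87: 9 bp
  87→101: 14 bp
  101→110: 9 bp
  110→120: 10 bp
  120→128: 8 bp
  128→134: 6 bp
  134→149: 15 bp
  149→160: 11 bp
  160→169: 9 bp
  169→177: 8 bp
  177→183: 6 bp
  183→10 (wrap): 184-183+10 = 11 bp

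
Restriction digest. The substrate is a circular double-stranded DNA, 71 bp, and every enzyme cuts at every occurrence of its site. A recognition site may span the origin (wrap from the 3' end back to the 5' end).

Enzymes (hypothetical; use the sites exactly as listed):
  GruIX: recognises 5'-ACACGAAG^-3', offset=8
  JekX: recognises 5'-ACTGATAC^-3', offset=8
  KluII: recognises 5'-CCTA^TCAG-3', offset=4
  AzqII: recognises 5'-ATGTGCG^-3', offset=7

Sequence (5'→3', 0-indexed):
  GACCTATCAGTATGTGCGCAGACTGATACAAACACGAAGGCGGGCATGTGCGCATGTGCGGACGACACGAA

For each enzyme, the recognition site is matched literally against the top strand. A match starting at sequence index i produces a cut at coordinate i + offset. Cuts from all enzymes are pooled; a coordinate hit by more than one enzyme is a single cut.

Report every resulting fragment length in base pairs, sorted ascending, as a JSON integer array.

[5,8,10,11,12,12,13]

Scan for sites:
  GruIX ACACGAAG/8: at [31, 64] ⇒ [1, 39]
  JekX ACTGATAC/8: at [21] ⇒ [29]
  KluII CCTATCAG/4: at [2] ⇒ [6]
  AzqII ATGTGCG/7: at [11, 45, 53] ⇒ [18, 52, 60]

All cut coordinates (distinct, sorted): [1, 6, 18, 29, 39, 52, 60]

Fragments:
  1→6: 5 bp
  6→18: 12 bp
  18→29: 11 bp
  29→39: 10 bp
  39→52: 13 bp
  52→60: 8 bp
  60→1 (wrap): 71-60+1 = 12 bp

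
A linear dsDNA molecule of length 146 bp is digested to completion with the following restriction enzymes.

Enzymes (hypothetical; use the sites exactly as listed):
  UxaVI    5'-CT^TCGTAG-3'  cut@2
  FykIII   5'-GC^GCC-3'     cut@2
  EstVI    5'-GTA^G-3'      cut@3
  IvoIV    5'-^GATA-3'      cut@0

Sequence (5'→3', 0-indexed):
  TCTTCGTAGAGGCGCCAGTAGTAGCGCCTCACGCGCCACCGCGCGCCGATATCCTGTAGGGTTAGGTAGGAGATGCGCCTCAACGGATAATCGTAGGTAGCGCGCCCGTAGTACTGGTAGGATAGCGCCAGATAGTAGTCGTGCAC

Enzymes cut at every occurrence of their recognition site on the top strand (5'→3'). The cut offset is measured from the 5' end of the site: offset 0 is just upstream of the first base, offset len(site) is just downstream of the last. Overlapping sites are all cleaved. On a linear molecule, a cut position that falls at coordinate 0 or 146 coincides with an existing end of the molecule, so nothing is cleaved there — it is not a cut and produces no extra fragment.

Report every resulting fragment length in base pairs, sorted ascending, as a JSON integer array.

Per-enzyme occurrences:
  UxaVI (CTTCGTAG, off=2): starts [1] → cuts [3]
  FykIII (GCGCC, off=2): starts [11, 23, 32, 42, 74, 101, 124] → cuts [13, 25, 34, 44, 76, 103, 126]
  EstVI (GTAG, off=3): starts [5, 17, 20, 55, 65, 92, 96, 107, 116, 134] → cuts [8, 20, 23, 58, 68, 95, 99, 110, 119, 137]
  IvoIV (GATA, off=0): starts [47, 85, 120, 130] → cuts [47, 85, 120, 130]

Pooled cuts: [3, 8, 13, 20, 23, 25, 34, 44, 47, 58, 68, 76, 85, 95, 99, 103, 110, 119, 120, 126, 130, 137]

Fragments:
  [0,3): 3 bp
  [3,8): 5 bp
  [8,13): 5 bp
  [13,20): 7 bp
  [20,23): 3 bp
  [23,25): 2 bp
  [25,34): 9 bp
  [34,44): 10 bp
  [44,47): 3 bp
  [47,58): 11 bp
  [58,68): 10 bp
  [68,76): 8 bp
  [76,85): 9 bp
  [85,95): 10 bp
  [95,99): 4 bp
  [99,103): 4 bp
  [103,110): 7 bp
  [110,119): 9 bp
  [119,120): 1 bp
  [120,126): 6 bp
  [126,130): 4 bp
  [130,137): 7 bp
  [137,146): 9 bp

[1,2,3,3,3,4,4,4,5,5,6,7,7,7,8,9,9,9,9,10,10,10,11]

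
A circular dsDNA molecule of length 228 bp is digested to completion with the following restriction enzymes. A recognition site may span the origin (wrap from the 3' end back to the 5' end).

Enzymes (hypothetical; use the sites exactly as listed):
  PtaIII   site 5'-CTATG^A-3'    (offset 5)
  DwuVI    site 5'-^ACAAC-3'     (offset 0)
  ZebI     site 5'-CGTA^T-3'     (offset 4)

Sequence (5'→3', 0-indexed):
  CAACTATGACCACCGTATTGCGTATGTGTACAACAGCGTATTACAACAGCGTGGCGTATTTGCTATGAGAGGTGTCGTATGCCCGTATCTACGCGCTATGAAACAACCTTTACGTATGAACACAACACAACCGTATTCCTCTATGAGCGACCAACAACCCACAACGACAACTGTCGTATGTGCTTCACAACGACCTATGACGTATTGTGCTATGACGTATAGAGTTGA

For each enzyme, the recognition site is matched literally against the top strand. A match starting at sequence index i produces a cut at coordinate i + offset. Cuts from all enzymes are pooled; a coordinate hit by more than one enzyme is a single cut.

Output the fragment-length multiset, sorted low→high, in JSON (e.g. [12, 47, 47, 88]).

[2,2,5,5,5,5,5,6,7,7,8,8,8,8,9,9,9,9,10,10,11,12,12,13,13,14,16]

Per-enzyme occurrences:
  PtaIII (CTATGA, off=5): starts [3, 62, 95, 140, 194, 209] → cuts [8, 67, 100, 145, 199, 214]
  DwuVI (ACAAC, off=0): starts [29, 42, 102, 121, 126, 153, 160, 166, 186, 227] → cuts [29, 42, 102, 121, 126, 153, 160, 166, 186, 227]
  ZebI (CGTAT, off=4): starts [13, 20, 36, 54, 75, 83, 112, 131, 174, 200, 215] → cuts [17, 24, 40, 58, 79, 87, 116, 135, 178, 204, 219]

All cut coordinates (distinct, sorted): [8, 17, 24, 29, 40, 42, 58, 67, 79, 87, 100, 102, 116, 121, 126, 135, 145, 153, 160, 166, 178, 186, 199, 204, 214, 219, 227]

Fragments:
  8→17: 9 bp
  17→24: 7 bp
  24→29: 5 bp
  29→40: 11 bp
  40→42: 2 bp
  42→58: 16 bp
  58→67: 9 bp
  67→79: 12 bp
  79→87: 8 bp
  87→100: 13 bp
  100→102: 2 bp
  102→116: 14 bp
  116→121: 5 bp
  121→126: 5 bp
  126→135: 9 bp
  135→145: 10 bp
  145→153: 8 bp
  153→160: 7 bp
  160→166: 6 bp
  166→178: 12 bp
  178→186: 8 bp
  186→199: 13 bp
  199→204: 5 bp
  204→214: 10 bp
  214→219: 5 bp
  219→227: 8 bp
  227→8 (wrap): 228-227+8 = 9 bp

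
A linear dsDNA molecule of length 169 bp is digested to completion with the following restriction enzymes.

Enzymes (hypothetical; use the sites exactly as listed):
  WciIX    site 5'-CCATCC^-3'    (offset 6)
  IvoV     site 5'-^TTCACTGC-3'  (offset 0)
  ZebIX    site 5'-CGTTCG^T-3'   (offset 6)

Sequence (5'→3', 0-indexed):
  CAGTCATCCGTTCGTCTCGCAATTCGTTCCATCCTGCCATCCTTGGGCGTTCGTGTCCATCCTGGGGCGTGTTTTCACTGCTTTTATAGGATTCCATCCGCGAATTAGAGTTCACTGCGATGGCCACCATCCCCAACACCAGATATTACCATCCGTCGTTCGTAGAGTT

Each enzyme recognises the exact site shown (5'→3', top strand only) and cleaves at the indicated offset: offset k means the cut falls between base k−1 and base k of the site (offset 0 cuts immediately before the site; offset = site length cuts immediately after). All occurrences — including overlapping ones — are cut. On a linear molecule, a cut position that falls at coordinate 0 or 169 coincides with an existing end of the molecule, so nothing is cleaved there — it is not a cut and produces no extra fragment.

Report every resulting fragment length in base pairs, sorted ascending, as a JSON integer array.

[7,8,8,9,11,11,11,14,20,22,22,26]

Per-enzyme occurrences:
  WciIX (CCATCC, off=6): starts [28, 36, 56, 93, 126, 148] → cuts [34, 42, 62, 99, 132, 154]
  IvoV (TTCACTGC, off=0): starts [73, 110] → cuts [73, 110]
  ZebIX (CGTTCGT, off=6): starts [8, 47, 156] → cuts [14, 53, 162]

All cut coordinates (distinct, sorted): [14, 34, 42, 53, 62, 73, 99, 110, 132, 154, 162]

Fragments:
  [0,14): 14 bp
  [14,34): 20 bp
  [34,42): 8 bp
  [42,53): 11 bp
  [53,62): 9 bp
  [62,73): 11 bp
  [73,99): 26 bp
  [99,110): 11 bp
  [110,132): 22 bp
  [132,154): 22 bp
  [154,162): 8 bp
  [162,169): 7 bp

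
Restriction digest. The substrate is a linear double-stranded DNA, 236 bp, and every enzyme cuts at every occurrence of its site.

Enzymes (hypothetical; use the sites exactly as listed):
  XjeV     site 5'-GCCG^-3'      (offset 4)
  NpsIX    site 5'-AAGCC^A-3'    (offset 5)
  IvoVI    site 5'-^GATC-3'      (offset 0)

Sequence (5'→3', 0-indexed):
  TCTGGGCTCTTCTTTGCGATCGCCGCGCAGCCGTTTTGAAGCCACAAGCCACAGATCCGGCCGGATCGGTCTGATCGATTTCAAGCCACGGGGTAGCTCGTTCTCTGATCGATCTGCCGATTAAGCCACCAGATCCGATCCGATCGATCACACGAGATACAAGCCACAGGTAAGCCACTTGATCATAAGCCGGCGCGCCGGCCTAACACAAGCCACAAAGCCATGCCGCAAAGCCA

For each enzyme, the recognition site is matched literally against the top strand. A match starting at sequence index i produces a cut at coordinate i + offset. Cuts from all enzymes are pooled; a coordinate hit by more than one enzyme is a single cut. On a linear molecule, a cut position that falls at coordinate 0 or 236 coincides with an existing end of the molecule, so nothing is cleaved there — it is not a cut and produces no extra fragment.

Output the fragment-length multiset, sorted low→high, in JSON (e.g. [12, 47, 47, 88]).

[1,3,4,4,4,4,5,5,6,7,7,8,8,8,8,8,9,9,10,10,11,12,14,15,17,19,20]

Scan for sites:
  XjeV GCCG/4: at [21, 29, 59, 115, 188, 196, 224] ⇒ [25, 33, 63, 119, 192, 200, 228]
  NpsIX AAGCCA/5: at [38, 45, 82, 122, 160, 171, 209, 217, 230] ⇒ [43, 50, 87, 127, 165, 176, 214, 222, 235]
  IvoVI GATC/0: at [17, 53, 63, 72, 106, 110, 131, 136, 141, 145, 180] ⇒ [17, 53, 63, 72, 106, 110, 131, 136, 141, 145, 180]

Pooled cuts: [17, 25, 33, 43, 50, 53, 63, 72, 87, 106, 110, 119, 127, 131, 136, 141, 145, 165, 176, 180, 192, 200, 214, 222, 228, 235]

Fragments:
  [0,17): 17 bp
  [17,25): 8 bp
  [25,33): 8 bp
  [33,43): 10 bp
  [43,50): 7 bp
  [50,53): 3 bp
  [53,63): 10 bp
  [63,72): 9 bp
  [72,87): 15 bp
  [87,106): 19 bp
  [106,110): 4 bp
  [110,119): 9 bp
  [119,127): 8 bp
  [127,131): 4 bp
  [131,136): 5 bp
  [136,141): 5 bp
  [141,145): 4 bp
  [145,165): 20 bp
  [165,176): 11 bp
  [176,180): 4 bp
  [180,192): 12 bp
  [192,200): 8 bp
  [200,214): 14 bp
  [214,222): 8 bp
  [222,228): 6 bp
  [228,235): 7 bp
  [235,236): 1 bp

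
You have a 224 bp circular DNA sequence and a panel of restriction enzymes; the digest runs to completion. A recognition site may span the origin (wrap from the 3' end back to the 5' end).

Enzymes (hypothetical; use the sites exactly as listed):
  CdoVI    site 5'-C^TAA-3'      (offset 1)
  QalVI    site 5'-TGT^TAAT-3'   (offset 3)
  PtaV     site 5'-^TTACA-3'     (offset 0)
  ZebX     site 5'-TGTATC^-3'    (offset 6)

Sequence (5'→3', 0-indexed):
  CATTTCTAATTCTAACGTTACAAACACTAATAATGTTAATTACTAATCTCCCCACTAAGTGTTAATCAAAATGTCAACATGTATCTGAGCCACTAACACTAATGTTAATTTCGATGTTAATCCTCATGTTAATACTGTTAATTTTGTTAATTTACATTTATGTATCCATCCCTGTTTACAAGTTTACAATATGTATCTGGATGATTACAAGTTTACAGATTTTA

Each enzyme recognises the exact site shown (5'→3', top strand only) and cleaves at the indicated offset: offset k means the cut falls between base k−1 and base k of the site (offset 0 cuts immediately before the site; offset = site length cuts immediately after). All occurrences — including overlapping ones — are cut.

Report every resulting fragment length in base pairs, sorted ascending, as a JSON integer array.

Per-enzyme occurrences:
  CdoVI CTAA/1: at [5, 11, 26, 42, 54, 92, 98] ⇒ [6, 12, 27, 43, 55, 93, 99]
  QalVI TGTTAAT/3: at [33, 59, 102, 114, 126, 135, 144] ⇒ [36, 62, 105, 117, 129, 138, 147]
  PtaV TTACA/0: at [17, 151, 175, 183, 204, 212, 221] ⇒ [17, 151, 175, 183, 204, 212, 221]
  ZebX TGTATC/6: at [79, 160, 191] ⇒ [85, 166, 197]

Pooled cuts: [6, 12, 17, 27, 36, 43, 55, 62, 85, 93, 99, 105, 117, 129, 138, 147, 151, 166, 175, 183, 197, 204, 212, 221]

Fragments:
  6→12: 6 bp
  12→17: 5 bp
  17→27: 10 bp
  27→36: 9 bp
  36→43: 7 bp
  43→55: 12 bp
  55→62: 7 bp
  62→85: 23 bp
  85→93: 8 bp
  93→99: 6 bp
  99→105: 6 bp
  105→117: 12 bp
  117→129: 12 bp
  129→138: 9 bp
  138→147: 9 bp
  147→151: 4 bp
  151→166: 15 bp
  166→175: 9 bp
  175→183: 8 bp
  183→197: 14 bp
  197→204: 7 bp
  204→212: 8 bp
  212→221: 9 bp
  221→6 (wrap): 224-221+6 = 9 bp

[4,5,6,6,6,7,7,7,8,8,8,9,9,9,9,9,9,10,12,12,12,14,15,23]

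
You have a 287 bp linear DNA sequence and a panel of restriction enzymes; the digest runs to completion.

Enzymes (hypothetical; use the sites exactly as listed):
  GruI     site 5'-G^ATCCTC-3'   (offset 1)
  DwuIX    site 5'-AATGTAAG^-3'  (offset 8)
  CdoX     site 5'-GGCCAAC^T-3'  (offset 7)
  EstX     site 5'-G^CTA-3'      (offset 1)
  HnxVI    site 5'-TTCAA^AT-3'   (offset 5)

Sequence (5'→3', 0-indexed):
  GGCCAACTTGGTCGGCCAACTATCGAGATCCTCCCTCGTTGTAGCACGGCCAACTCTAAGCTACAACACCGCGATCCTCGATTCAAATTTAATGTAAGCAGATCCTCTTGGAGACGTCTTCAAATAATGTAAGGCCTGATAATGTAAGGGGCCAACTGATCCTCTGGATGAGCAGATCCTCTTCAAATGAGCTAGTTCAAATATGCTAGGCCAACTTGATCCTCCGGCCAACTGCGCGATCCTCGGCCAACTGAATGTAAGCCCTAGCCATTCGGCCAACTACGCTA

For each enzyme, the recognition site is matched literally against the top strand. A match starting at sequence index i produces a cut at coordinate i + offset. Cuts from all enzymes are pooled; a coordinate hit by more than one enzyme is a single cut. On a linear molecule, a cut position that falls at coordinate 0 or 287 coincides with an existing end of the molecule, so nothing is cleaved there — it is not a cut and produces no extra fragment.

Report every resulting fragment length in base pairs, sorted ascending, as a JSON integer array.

Per-enzyme occurrences:
  GruI GATCCTC/1: at [26, 72, 100, 157, 174, 217, 237] ⇒ [27, 73, 101, 158, 175, 218, 238]
  DwuIX AATGTAAG/8: at [90, 125, 140, 253] ⇒ [98, 133, 148, 261]
  CdoX GGCCAACT/7: at [0, 13, 47, 149, 208, 225, 244, 273] ⇒ [7, 20, 54, 156, 215, 232, 251, 280]
  EstX GCTA/1: at [59, 190, 204, 283] ⇒ [60, 191, 205, 284]
  HnxVI TTCAAAT/5: at [81, 118, 181, 195] ⇒ [86, 123, 186, 200]

Pooled cuts: [7, 20, 27, 54, 60, 73, 86, 98, 101, 123, 133, 148, 156, 158, 175, 186, 191, 200, 205, 215, 218, 232, 238, 251, 261, 280, 284]

Fragment lengths:
  [0,7): 7 bp
  [7,20): 13 bp
  [20,27): 7 bp
  [27,54): 27 bp
  [54,60): 6 bp
  [60,73): 13 bp
  [73,86): 13 bp
  [86,98): 12 bp
  [98,101): 3 bp
  [101,123): 22 bp
  [123,133): 10 bp
  [133,148): 15 bp
  [148,156): 8 bp
  [156,158): 2 bp
  [158,175): 17 bp
  [175,186): 11 bp
  [186,191): 5 bp
  [191,200): 9 bp
  [200,205): 5 bp
  [205,215): 10 bp
  [215,218): 3 bp
  [218,232): 14 bp
  [232,238): 6 bp
  [238,251): 13 bp
  [251,261): 10 bp
  [261,280): 19 bp
  [280,284): 4 bp
  [284,287): 3 bp

[2,3,3,3,4,5,5,6,6,7,7,8,9,10,10,10,11,12,13,13,13,13,14,15,17,19,22,27]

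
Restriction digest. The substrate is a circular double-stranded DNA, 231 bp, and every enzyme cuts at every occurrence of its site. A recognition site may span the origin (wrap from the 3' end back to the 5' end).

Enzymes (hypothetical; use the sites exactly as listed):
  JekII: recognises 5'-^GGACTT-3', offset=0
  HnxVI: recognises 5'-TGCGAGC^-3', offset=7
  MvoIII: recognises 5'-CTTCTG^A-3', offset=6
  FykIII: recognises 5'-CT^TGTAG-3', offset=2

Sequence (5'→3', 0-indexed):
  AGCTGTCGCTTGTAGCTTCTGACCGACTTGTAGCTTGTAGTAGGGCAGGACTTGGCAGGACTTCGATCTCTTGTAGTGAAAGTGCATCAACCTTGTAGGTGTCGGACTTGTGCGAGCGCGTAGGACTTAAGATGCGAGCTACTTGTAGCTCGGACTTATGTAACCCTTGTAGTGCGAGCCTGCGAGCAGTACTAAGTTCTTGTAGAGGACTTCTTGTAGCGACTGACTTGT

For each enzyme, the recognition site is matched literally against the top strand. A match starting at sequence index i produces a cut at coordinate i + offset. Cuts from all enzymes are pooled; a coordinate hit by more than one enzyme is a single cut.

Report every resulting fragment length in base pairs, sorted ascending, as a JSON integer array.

Scan for sites:
  JekII (GGACTT, off=0): starts [47, 57, 103, 122, 151, 206] → cuts [47, 57, 103, 122, 151, 206]
  HnxVI (TGCGAGC, off=7): starts [110, 132, 172, 180] → cuts [117, 139, 179, 187]
  MvoIII (CTTCTGA, off=6): starts [15] → cuts [21]
  FykIII (CTTGTAG, off=2): starts [8, 26, 33, 69, 91, 141, 165, 198, 212, 226] → cuts [10, 28, 35, 71, 93, 143, 167, 200, 214, 228]

Pooled cuts: [10, 21, 28, 35, 47, 57, 71, 93, 103, 117, 122, 139, 143, 151, 167, 179, 187, 200, 206, 214, 228]

Fragments:
  10→21: 11 bp
  21→28: 7 bp
  28→35: 7 bp
  35→47: 12 bp
  47→57: 10 bp
  57→71: 14 bp
  71→93: 22 bp
  93→103: 10 bp
  103→117: 14 bp
  117→122: 5 bp
  122→139: 17 bp
  139→143: 4 bp
  143→151: 8 bp
  151→167: 16 bp
  167→179: 12 bp
  179→187: 8 bp
  187→200: 13 bp
  200→206: 6 bp
  206→214: 8 bp
  214→228: 14 bp
  228→10 (wrap): 231-228+10 = 13 bp

[4,5,6,7,7,8,8,8,10,10,11,12,12,13,13,14,14,14,16,17,22]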